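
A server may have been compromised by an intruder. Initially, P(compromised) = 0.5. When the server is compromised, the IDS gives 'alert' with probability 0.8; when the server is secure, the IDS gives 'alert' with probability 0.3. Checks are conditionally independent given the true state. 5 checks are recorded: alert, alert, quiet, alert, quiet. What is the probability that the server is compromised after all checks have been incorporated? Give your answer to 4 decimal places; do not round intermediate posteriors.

Each posterior becomes the prior for the next update.
After 'alert': P(compromised) = 0.8·0.5000 / (0.8·0.5000 + 0.3·0.5000) ≈ 0.7273
After 'alert': P(compromised) = 0.8·0.7273 / (0.8·0.7273 + 0.3·0.2727) ≈ 0.8767
After 'quiet': P(compromised) = 0.2·0.8767 / (0.2·0.8767 + 0.7·0.1233) ≈ 0.6702
After 'alert': P(compromised) = 0.8·0.6702 / (0.8·0.6702 + 0.3·0.3298) ≈ 0.8442
After 'quiet': P(compromised) = 0.2·0.8442 / (0.2·0.8442 + 0.7·0.1558) ≈ 0.6075

0.6075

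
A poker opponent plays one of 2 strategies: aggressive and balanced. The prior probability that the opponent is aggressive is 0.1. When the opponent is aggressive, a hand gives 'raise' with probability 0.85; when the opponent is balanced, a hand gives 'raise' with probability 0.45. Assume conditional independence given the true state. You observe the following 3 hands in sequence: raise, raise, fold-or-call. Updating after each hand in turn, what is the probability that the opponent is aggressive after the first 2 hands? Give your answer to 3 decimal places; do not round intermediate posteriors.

0.284

After 'raise': P(aggressive) = 0.85·0.1000 / (0.85·0.1000 + 0.45·0.9000) ≈ 0.1735
After 'raise': P(aggressive) = 0.85·0.1735 / (0.85·0.1735 + 0.45·0.8265) ≈ 0.2839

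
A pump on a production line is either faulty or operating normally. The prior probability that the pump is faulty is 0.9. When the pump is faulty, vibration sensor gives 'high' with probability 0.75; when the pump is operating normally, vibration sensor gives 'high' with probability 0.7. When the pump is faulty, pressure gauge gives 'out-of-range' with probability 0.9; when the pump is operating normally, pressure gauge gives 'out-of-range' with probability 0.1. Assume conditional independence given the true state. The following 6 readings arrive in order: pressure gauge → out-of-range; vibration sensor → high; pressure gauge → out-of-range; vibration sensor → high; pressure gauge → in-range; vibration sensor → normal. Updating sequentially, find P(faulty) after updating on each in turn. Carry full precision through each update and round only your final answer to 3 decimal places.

Each posterior becomes the prior for the next update.
After pressure gauge='out-of-range': P(faulty) = 0.9·0.9000 / (0.9·0.9000 + 0.1·0.1000) ≈ 0.9878
After vibration sensor='high': P(faulty) = 0.75·0.9878 / (0.75·0.9878 + 0.7·0.0122) ≈ 0.9886
After pressure gauge='out-of-range': P(faulty) = 0.9·0.9886 / (0.9·0.9886 + 0.1·0.0114) ≈ 0.9987
After vibration sensor='high': P(faulty) = 0.75·0.9987 / (0.75·0.9987 + 0.7·0.0013) ≈ 0.9988
After pressure gauge='in-range': P(faulty) = 0.1·0.9988 / (0.1·0.9988 + 0.9·0.0012) ≈ 0.9894
After vibration sensor='normal': P(faulty) = 0.25·0.9894 / (0.25·0.9894 + 0.3·0.0106) ≈ 0.9873

0.987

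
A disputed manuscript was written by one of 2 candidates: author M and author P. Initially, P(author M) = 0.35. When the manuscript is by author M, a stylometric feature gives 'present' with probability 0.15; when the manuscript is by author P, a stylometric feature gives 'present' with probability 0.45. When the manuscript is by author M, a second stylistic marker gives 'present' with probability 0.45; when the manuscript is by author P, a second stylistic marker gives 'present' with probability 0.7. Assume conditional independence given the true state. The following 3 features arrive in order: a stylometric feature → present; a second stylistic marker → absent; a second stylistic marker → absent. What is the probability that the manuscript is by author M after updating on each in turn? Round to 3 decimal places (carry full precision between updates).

0.376

After a stylometric feature='present': P(author M) = 0.15·0.3500 / (0.15·0.3500 + 0.45·0.6500) ≈ 0.1522
After a second stylistic marker='absent': P(author M) = 0.55·0.1522 / (0.55·0.1522 + 0.3·0.8478) ≈ 0.2476
After a second stylistic marker='absent': P(author M) = 0.55·0.2476 / (0.55·0.2476 + 0.3·0.7524) ≈ 0.3763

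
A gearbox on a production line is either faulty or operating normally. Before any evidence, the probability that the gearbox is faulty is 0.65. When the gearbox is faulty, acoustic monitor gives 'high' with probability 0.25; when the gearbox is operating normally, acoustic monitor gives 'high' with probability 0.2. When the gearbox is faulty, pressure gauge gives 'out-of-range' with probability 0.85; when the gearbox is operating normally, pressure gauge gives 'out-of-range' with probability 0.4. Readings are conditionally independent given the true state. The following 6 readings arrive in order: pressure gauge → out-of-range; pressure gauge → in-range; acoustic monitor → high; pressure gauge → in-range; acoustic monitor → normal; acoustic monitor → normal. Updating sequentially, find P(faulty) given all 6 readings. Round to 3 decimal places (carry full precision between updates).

0.213

After pressure gauge='out-of-range': P(faulty) = 0.85·0.6500 / (0.85·0.6500 + 0.4·0.3500) ≈ 0.7978
After pressure gauge='in-range': P(faulty) = 0.15·0.7978 / (0.15·0.7978 + 0.6·0.2022) ≈ 0.4966
After acoustic monitor='high': P(faulty) = 0.25·0.4966 / (0.25·0.4966 + 0.2·0.5034) ≈ 0.5522
After pressure gauge='in-range': P(faulty) = 0.15·0.5522 / (0.15·0.5522 + 0.6·0.4478) ≈ 0.2357
After acoustic monitor='normal': P(faulty) = 0.75·0.2357 / (0.75·0.2357 + 0.8·0.7643) ≈ 0.2242
After acoustic monitor='normal': P(faulty) = 0.75·0.2242 / (0.75·0.2242 + 0.8·0.7758) ≈ 0.2132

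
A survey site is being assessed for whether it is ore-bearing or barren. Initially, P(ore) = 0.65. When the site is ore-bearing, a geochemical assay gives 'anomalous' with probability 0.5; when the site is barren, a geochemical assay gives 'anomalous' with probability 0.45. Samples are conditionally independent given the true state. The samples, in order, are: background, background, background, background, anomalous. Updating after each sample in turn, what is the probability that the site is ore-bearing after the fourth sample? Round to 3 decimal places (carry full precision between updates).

0.559

Apply Bayes' rule sequentially, carrying P(ore) forward.
After 'background': P(ore) = 0.5·0.6500 / (0.5·0.6500 + 0.55·0.3500) ≈ 0.6280
After 'background': P(ore) = 0.5·0.6280 / (0.5·0.6280 + 0.55·0.3720) ≈ 0.6055
After 'background': P(ore) = 0.5·0.6055 / (0.5·0.6055 + 0.55·0.3945) ≈ 0.5825
After 'background': P(ore) = 0.5·0.5825 / (0.5·0.5825 + 0.55·0.4175) ≈ 0.5592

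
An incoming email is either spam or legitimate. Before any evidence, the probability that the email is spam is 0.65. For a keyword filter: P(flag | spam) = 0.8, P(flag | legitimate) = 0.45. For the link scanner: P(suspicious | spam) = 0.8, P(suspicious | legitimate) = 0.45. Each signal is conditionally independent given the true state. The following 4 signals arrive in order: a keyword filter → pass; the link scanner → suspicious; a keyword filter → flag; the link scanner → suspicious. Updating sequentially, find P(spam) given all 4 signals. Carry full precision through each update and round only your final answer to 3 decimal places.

0.791

After a keyword filter='pass': P(spam) = 0.2·0.6500 / (0.2·0.6500 + 0.55·0.3500) ≈ 0.4031
After the link scanner='suspicious': P(spam) = 0.8·0.4031 / (0.8·0.4031 + 0.45·0.5969) ≈ 0.5456
After a keyword filter='flag': P(spam) = 0.8·0.5456 / (0.8·0.5456 + 0.45·0.4544) ≈ 0.6810
After the link scanner='suspicious': P(spam) = 0.8·0.6810 / (0.8·0.6810 + 0.45·0.3190) ≈ 0.7914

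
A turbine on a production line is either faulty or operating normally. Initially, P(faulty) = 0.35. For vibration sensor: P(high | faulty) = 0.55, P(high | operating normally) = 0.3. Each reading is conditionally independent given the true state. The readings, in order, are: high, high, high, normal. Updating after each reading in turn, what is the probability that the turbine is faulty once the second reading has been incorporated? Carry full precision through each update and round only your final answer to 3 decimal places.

After 'high': P(faulty) = 0.55·0.3500 / (0.55·0.3500 + 0.3·0.6500) ≈ 0.4968
After 'high': P(faulty) = 0.55·0.4968 / (0.55·0.4968 + 0.3·0.5032) ≈ 0.6441

0.644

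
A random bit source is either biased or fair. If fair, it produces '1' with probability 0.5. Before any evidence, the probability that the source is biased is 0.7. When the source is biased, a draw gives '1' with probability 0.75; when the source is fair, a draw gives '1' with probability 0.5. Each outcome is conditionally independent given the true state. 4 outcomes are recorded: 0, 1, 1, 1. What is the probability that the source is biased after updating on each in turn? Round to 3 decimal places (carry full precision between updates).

0.797

Each posterior becomes the prior for the next update.
After '0': P(biased) = 0.25·0.7000 / (0.25·0.7000 + 0.5·0.3000) ≈ 0.5385
After '1': P(biased) = 0.75·0.5385 / (0.75·0.5385 + 0.5·0.4615) ≈ 0.6364
After '1': P(biased) = 0.75·0.6364 / (0.75·0.6364 + 0.5·0.3636) ≈ 0.7241
After '1': P(biased) = 0.75·0.7241 / (0.75·0.7241 + 0.5·0.2759) ≈ 0.7975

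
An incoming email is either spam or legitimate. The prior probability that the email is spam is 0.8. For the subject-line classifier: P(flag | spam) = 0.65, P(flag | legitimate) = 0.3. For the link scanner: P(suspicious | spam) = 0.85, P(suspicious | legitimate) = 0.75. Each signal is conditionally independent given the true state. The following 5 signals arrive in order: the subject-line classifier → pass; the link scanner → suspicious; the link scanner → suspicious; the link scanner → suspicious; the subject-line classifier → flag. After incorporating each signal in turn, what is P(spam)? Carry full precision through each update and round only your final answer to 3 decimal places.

After the subject-line classifier='pass': P(spam) = 0.35·0.8000 / (0.35·0.8000 + 0.7·0.2000) ≈ 0.6667
After the link scanner='suspicious': P(spam) = 0.85·0.6667 / (0.85·0.6667 + 0.75·0.3333) ≈ 0.6939
After the link scanner='suspicious': P(spam) = 0.85·0.6939 / (0.85·0.6939 + 0.75·0.3061) ≈ 0.7198
After the link scanner='suspicious': P(spam) = 0.85·0.7198 / (0.85·0.7198 + 0.75·0.2802) ≈ 0.7443
After the subject-line classifier='flag': P(spam) = 0.65·0.7443 / (0.65·0.7443 + 0.3·0.2557) ≈ 0.8632

0.863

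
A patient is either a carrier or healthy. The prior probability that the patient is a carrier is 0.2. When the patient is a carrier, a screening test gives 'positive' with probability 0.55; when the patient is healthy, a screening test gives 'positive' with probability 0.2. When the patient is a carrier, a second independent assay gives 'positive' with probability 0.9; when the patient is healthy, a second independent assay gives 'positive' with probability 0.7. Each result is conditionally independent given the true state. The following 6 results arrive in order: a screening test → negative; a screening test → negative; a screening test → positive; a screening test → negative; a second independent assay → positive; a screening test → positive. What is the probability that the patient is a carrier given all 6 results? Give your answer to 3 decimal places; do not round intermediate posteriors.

Each posterior becomes the prior for the next update.
After a screening test='negative': P(carrier) = 0.45·0.2000 / (0.45·0.2000 + 0.8·0.8000) ≈ 0.1233
After a screening test='negative': P(carrier) = 0.45·0.1233 / (0.45·0.1233 + 0.8·0.8767) ≈ 0.0733
After a screening test='positive': P(carrier) = 0.55·0.0733 / (0.55·0.0733 + 0.2·0.9267) ≈ 0.1787
After a screening test='negative': P(carrier) = 0.45·0.1787 / (0.45·0.1787 + 0.8·0.8213) ≈ 0.1090
After a second independent assay='positive': P(carrier) = 0.9·0.1090 / (0.9·0.1090 + 0.7·0.8910) ≈ 0.1359
After a screening test='positive': P(carrier) = 0.55·0.1359 / (0.55·0.1359 + 0.2·0.8641) ≈ 0.3020

0.302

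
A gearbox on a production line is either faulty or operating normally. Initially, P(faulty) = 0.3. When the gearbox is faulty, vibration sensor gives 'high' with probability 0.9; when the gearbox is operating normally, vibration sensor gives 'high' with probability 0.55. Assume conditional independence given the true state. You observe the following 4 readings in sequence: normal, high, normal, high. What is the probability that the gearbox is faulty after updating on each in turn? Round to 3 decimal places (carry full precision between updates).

After 'normal': P(faulty) = 0.1·0.3000 / (0.1·0.3000 + 0.45·0.7000) ≈ 0.0870
After 'high': P(faulty) = 0.9·0.0870 / (0.9·0.0870 + 0.55·0.9130) ≈ 0.1348
After 'normal': P(faulty) = 0.1·0.1348 / (0.1·0.1348 + 0.45·0.8652) ≈ 0.0335
After 'high': P(faulty) = 0.9·0.0335 / (0.9·0.0335 + 0.55·0.9665) ≈ 0.0536

0.054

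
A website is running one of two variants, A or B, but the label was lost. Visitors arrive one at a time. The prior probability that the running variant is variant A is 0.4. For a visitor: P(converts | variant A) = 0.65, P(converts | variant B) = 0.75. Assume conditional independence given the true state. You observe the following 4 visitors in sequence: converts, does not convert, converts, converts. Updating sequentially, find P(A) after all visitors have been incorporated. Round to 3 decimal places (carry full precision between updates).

0.378

Each posterior becomes the prior for the next update.
After 'converts': P(A) = 0.65·0.4000 / (0.65·0.4000 + 0.75·0.6000) ≈ 0.3662
After 'does not convert': P(A) = 0.35·0.3662 / (0.35·0.3662 + 0.25·0.6338) ≈ 0.4472
After 'converts': P(A) = 0.65·0.4472 / (0.65·0.4472 + 0.75·0.5528) ≈ 0.4121
After 'converts': P(A) = 0.65·0.4121 / (0.65·0.4121 + 0.75·0.5879) ≈ 0.3779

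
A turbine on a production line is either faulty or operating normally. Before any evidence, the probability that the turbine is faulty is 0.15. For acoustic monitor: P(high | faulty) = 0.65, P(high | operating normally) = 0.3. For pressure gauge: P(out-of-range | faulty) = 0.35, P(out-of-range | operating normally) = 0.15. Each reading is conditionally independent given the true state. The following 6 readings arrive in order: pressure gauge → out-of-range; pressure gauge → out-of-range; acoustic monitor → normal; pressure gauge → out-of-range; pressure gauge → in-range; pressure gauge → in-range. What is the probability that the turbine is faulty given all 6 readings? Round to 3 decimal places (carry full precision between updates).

0.396

Apply Bayes' rule sequentially, carrying P(faulty) forward.
After pressure gauge='out-of-range': P(faulty) = 0.35·0.1500 / (0.35·0.1500 + 0.15·0.8500) ≈ 0.2917
After pressure gauge='out-of-range': P(faulty) = 0.35·0.2917 / (0.35·0.2917 + 0.15·0.7083) ≈ 0.4900
After acoustic monitor='normal': P(faulty) = 0.35·0.4900 / (0.35·0.4900 + 0.7·0.5100) ≈ 0.3245
After pressure gauge='out-of-range': P(faulty) = 0.35·0.3245 / (0.35·0.3245 + 0.15·0.6755) ≈ 0.5285
After pressure gauge='in-range': P(faulty) = 0.65·0.5285 / (0.65·0.5285 + 0.85·0.4715) ≈ 0.4615
After pressure gauge='in-range': P(faulty) = 0.65·0.4615 / (0.65·0.4615 + 0.85·0.5385) ≈ 0.3959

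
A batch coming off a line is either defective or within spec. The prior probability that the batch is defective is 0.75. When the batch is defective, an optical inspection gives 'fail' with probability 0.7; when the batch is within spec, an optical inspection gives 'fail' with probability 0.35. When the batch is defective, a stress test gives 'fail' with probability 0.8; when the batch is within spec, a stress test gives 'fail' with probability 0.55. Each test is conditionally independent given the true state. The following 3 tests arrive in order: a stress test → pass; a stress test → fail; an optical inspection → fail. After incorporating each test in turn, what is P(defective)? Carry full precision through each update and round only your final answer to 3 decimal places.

Each posterior becomes the prior for the next update.
After a stress test='pass': P(defective) = 0.2·0.7500 / (0.2·0.7500 + 0.45·0.2500) ≈ 0.5714
After a stress test='fail': P(defective) = 0.8·0.5714 / (0.8·0.5714 + 0.55·0.4286) ≈ 0.6598
After an optical inspection='fail': P(defective) = 0.7·0.6598 / (0.7·0.6598 + 0.35·0.3402) ≈ 0.7950

0.795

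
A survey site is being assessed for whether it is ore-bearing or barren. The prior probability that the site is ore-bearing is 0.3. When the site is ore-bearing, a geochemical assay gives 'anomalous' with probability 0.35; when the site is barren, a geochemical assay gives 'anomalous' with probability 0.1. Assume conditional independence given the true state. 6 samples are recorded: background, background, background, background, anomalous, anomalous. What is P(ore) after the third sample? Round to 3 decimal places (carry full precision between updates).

Apply Bayes' rule sequentially, carrying P(ore) forward.
After 'background': P(ore) = 0.65·0.3000 / (0.65·0.3000 + 0.9·0.7000) ≈ 0.2364
After 'background': P(ore) = 0.65·0.2364 / (0.65·0.2364 + 0.9·0.7636) ≈ 0.1827
After 'background': P(ore) = 0.65·0.1827 / (0.65·0.1827 + 0.9·0.8173) ≈ 0.1390

0.139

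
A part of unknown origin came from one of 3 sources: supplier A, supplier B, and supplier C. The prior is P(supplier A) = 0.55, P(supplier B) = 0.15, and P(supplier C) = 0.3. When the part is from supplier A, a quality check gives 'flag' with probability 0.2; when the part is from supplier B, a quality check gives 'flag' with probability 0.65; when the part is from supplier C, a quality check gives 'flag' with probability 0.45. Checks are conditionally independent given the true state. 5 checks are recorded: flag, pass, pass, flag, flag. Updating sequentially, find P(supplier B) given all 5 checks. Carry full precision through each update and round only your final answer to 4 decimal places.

After 'flag': normaliser = 0.2·0.5500 + 0.65·0.1500 + 0.45·0.3000; P(supplier A) ≈ 0.3212, P(supplier B) ≈ 0.2847, P(supplier C) ≈ 0.3942
After 'pass': normaliser = 0.8·0.3212 + 0.35·0.2847 + 0.55·0.3942; P(supplier A) ≈ 0.4481, P(supplier B) ≈ 0.1738, P(supplier C) ≈ 0.3781
After 'pass': normaliser = 0.8·0.4481 + 0.35·0.1738 + 0.55·0.3781; P(supplier A) ≈ 0.5715, P(supplier B) ≈ 0.0970, P(supplier C) ≈ 0.3315
After 'flag': normaliser = 0.2·0.5715 + 0.65·0.0970 + 0.45·0.3315; P(supplier A) ≈ 0.3501, P(supplier B) ≈ 0.1930, P(supplier C) ≈ 0.4569
After 'flag': normaliser = 0.2·0.3501 + 0.65·0.1930 + 0.45·0.4569; P(supplier A) ≈ 0.1746, P(supplier B) ≈ 0.3128, P(supplier C) ≈ 0.5126

0.3128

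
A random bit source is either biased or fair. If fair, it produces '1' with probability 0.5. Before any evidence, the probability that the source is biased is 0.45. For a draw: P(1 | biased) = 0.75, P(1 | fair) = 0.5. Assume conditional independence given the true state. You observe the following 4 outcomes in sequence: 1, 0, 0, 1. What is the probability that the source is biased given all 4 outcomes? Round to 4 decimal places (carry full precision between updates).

Each posterior becomes the prior for the next update.
After '1': P(biased) = 0.75·0.4500 / (0.75·0.4500 + 0.5·0.5500) ≈ 0.5510
After '0': P(biased) = 0.25·0.5510 / (0.25·0.5510 + 0.5·0.4490) ≈ 0.3803
After '0': P(biased) = 0.25·0.3803 / (0.25·0.3803 + 0.5·0.6197) ≈ 0.2348
After '1': P(biased) = 0.75·0.2348 / (0.75·0.2348 + 0.5·0.7652) ≈ 0.3152

0.3152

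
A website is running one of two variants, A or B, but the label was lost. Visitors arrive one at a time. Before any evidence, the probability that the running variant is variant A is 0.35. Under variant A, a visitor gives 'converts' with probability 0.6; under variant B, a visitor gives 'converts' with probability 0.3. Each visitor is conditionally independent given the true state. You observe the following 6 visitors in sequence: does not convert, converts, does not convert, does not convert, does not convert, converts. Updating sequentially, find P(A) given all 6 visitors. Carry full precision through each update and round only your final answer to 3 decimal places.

Apply Bayes' rule sequentially, carrying P(A) forward.
After 'does not convert': P(A) = 0.4·0.3500 / (0.4·0.3500 + 0.7·0.6500) ≈ 0.2353
After 'converts': P(A) = 0.6·0.2353 / (0.6·0.2353 + 0.3·0.7647) ≈ 0.3810
After 'does not convert': P(A) = 0.4·0.3810 / (0.4·0.3810 + 0.7·0.6190) ≈ 0.2602
After 'does not convert': P(A) = 0.4·0.2602 / (0.4·0.2602 + 0.7·0.7398) ≈ 0.1673
After 'does not convert': P(A) = 0.4·0.1673 / (0.4·0.1673 + 0.7·0.8327) ≈ 0.1030
After 'converts': P(A) = 0.6·0.1030 / (0.6·0.1030 + 0.3·0.8970) ≈ 0.1868

0.187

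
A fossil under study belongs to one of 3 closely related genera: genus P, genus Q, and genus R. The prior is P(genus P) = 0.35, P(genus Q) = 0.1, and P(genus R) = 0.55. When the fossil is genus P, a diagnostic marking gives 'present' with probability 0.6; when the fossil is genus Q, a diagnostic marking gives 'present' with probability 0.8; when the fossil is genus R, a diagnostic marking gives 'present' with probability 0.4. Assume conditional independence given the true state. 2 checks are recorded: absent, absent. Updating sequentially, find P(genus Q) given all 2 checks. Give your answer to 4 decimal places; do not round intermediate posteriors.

0.0155

Each posterior becomes the prior for the next update.
After 'absent': normaliser = 0.4·0.3500 + 0.2·0.1000 + 0.6·0.5500; P(genus P) ≈ 0.2857, P(genus Q) ≈ 0.0408, P(genus R) ≈ 0.6735
After 'absent': normaliser = 0.4·0.2857 + 0.2·0.0408 + 0.6·0.6735; P(genus P) ≈ 0.2171, P(genus Q) ≈ 0.0155, P(genus R) ≈ 0.7674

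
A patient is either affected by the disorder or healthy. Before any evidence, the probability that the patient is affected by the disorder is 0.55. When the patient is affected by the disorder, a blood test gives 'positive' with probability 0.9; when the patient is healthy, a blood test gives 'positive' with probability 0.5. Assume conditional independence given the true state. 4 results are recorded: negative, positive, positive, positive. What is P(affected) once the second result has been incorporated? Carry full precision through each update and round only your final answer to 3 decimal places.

0.306

After 'negative': P(affected) = 0.1·0.5500 / (0.1·0.5500 + 0.5·0.4500) ≈ 0.1964
After 'positive': P(affected) = 0.9·0.1964 / (0.9·0.1964 + 0.5·0.8036) ≈ 0.3056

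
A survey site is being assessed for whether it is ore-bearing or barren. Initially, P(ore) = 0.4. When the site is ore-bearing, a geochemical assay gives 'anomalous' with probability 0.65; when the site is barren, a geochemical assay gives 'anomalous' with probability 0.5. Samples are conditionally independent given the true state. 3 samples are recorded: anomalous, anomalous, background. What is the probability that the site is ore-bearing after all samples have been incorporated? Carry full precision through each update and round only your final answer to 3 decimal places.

After 'anomalous': P(ore) = 0.65·0.4000 / (0.65·0.4000 + 0.5·0.6000) ≈ 0.4643
After 'anomalous': P(ore) = 0.65·0.4643 / (0.65·0.4643 + 0.5·0.5357) ≈ 0.5298
After 'background': P(ore) = 0.35·0.5298 / (0.35·0.5298 + 0.5·0.4702) ≈ 0.4409

0.441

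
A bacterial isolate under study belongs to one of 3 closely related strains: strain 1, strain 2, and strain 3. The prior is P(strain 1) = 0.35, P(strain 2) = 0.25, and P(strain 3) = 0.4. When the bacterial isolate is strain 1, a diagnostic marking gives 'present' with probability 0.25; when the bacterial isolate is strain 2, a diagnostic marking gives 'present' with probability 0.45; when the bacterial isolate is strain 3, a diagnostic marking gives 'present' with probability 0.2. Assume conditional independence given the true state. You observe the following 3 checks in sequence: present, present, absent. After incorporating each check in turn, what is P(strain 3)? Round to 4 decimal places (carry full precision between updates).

0.2244

After 'present': normaliser = 0.25·0.3500 + 0.45·0.2500 + 0.2·0.4000; P(strain 1) ≈ 0.3125, P(strain 2) ≈ 0.4018, P(strain 3) ≈ 0.2857
After 'present': normaliser = 0.25·0.3125 + 0.45·0.4018 + 0.2·0.2857; P(strain 1) ≈ 0.2472, P(strain 2) ≈ 0.5720, P(strain 3) ≈ 0.1808
After 'absent': normaliser = 0.75·0.2472 + 0.55·0.5720 + 0.8·0.1808; P(strain 1) ≈ 0.2876, P(strain 2) ≈ 0.4881, P(strain 3) ≈ 0.2244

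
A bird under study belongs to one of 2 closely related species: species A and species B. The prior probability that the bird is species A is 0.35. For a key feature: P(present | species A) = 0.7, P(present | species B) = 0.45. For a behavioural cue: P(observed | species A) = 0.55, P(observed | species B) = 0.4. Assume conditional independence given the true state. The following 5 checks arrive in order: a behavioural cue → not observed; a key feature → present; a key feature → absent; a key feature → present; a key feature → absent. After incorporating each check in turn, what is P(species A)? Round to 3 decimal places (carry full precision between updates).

0.225

After a behavioural cue='not observed': P(species A) = 0.45·0.3500 / (0.45·0.3500 + 0.6·0.6500) ≈ 0.2877
After a key feature='present': P(species A) = 0.7·0.2877 / (0.7·0.2877 + 0.45·0.7123) ≈ 0.3858
After a key feature='absent': P(species A) = 0.3·0.3858 / (0.3·0.3858 + 0.55·0.6142) ≈ 0.2552
After a key feature='present': P(species A) = 0.7·0.2552 / (0.7·0.2552 + 0.45·0.7448) ≈ 0.3477
After a key feature='absent': P(species A) = 0.3·0.3477 / (0.3·0.3477 + 0.55·0.6523) ≈ 0.2253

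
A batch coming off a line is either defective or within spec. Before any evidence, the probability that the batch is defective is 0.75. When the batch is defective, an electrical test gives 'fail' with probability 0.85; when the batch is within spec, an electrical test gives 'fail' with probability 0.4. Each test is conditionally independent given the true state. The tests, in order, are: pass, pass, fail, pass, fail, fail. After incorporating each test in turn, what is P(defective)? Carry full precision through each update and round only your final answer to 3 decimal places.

0.310

After 'pass': P(defective) = 0.15·0.7500 / (0.15·0.7500 + 0.6·0.2500) ≈ 0.4286
After 'pass': P(defective) = 0.15·0.4286 / (0.15·0.4286 + 0.6·0.5714) ≈ 0.1579
After 'fail': P(defective) = 0.85·0.1579 / (0.85·0.1579 + 0.4·0.8421) ≈ 0.2849
After 'pass': P(defective) = 0.15·0.2849 / (0.15·0.2849 + 0.6·0.7151) ≈ 0.0906
After 'fail': P(defective) = 0.85·0.0906 / (0.85·0.0906 + 0.4·0.9094) ≈ 0.1747
After 'fail': P(defective) = 0.85·0.1747 / (0.85·0.1747 + 0.4·0.8253) ≈ 0.3102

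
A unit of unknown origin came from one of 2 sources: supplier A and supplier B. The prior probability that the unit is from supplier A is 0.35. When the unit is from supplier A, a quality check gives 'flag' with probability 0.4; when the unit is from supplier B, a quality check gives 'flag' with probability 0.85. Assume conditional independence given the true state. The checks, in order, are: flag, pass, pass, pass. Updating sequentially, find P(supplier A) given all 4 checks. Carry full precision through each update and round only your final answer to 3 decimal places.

After 'flag': P(supplier A) = 0.4·0.3500 / (0.4·0.3500 + 0.85·0.6500) ≈ 0.2022
After 'pass': P(supplier A) = 0.6·0.2022 / (0.6·0.2022 + 0.15·0.7978) ≈ 0.5034
After 'pass': P(supplier A) = 0.6·0.5034 / (0.6·0.5034 + 0.15·0.4966) ≈ 0.8021
After 'pass': P(supplier A) = 0.6·0.8021 / (0.6·0.8021 + 0.15·0.1979) ≈ 0.9419

0.942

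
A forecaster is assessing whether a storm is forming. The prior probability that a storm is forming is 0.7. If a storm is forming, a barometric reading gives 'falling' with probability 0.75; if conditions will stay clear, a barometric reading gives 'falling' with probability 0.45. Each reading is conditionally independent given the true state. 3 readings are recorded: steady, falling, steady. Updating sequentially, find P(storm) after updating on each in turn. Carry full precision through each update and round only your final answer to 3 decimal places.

0.446

After 'steady': P(storm) = 0.25·0.7000 / (0.25·0.7000 + 0.55·0.3000) ≈ 0.5147
After 'falling': P(storm) = 0.75·0.5147 / (0.75·0.5147 + 0.45·0.4853) ≈ 0.6387
After 'steady': P(storm) = 0.25·0.6387 / (0.25·0.6387 + 0.55·0.3613) ≈ 0.4455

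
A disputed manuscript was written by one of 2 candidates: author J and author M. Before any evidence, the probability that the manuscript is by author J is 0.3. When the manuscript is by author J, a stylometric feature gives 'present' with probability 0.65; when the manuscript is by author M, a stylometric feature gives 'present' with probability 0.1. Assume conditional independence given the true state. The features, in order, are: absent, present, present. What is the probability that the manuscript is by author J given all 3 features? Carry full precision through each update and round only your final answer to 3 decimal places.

After 'absent': P(author J) = 0.35·0.3000 / (0.35·0.3000 + 0.9·0.7000) ≈ 0.1429
After 'present': P(author J) = 0.65·0.1429 / (0.65·0.1429 + 0.1·0.8571) ≈ 0.5200
After 'present': P(author J) = 0.65·0.5200 / (0.65·0.5200 + 0.1·0.4800) ≈ 0.8756

0.876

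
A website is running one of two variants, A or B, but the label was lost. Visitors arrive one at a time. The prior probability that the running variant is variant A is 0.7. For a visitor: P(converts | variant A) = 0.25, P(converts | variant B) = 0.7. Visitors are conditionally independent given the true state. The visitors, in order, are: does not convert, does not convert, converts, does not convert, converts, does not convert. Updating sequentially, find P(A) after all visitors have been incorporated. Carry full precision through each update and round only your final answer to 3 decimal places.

After 'does not convert': P(A) = 0.75·0.7000 / (0.75·0.7000 + 0.3·0.3000) ≈ 0.8537
After 'does not convert': P(A) = 0.75·0.8537 / (0.75·0.8537 + 0.3·0.1463) ≈ 0.9358
After 'converts': P(A) = 0.25·0.9358 / (0.25·0.9358 + 0.7·0.0642) ≈ 0.8389
After 'does not convert': P(A) = 0.75·0.8389 / (0.75·0.8389 + 0.3·0.1611) ≈ 0.9287
After 'converts': P(A) = 0.25·0.9287 / (0.25·0.9287 + 0.7·0.0713) ≈ 0.8230
After 'does not convert': P(A) = 0.75·0.8230 / (0.75·0.8230 + 0.3·0.1770) ≈ 0.9208

0.921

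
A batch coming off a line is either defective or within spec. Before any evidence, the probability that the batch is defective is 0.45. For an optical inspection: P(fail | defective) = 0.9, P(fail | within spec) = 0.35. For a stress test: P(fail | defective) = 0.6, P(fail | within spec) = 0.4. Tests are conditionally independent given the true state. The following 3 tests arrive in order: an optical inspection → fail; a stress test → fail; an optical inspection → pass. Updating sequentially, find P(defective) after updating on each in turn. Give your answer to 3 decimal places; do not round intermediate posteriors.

0.327

After an optical inspection='fail': P(defective) = 0.9·0.4500 / (0.9·0.4500 + 0.35·0.5500) ≈ 0.6778
After a stress test='fail': P(defective) = 0.6·0.6778 / (0.6·0.6778 + 0.4·0.3222) ≈ 0.7594
After an optical inspection='pass': P(defective) = 0.1·0.7594 / (0.1·0.7594 + 0.65·0.2406) ≈ 0.3268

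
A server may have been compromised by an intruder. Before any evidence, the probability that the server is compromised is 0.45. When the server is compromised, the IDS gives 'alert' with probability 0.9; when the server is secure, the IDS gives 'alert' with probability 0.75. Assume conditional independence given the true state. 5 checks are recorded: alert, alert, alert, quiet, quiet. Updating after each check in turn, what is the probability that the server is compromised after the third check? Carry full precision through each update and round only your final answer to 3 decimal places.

0.586

After 'alert': P(compromised) = 0.9·0.4500 / (0.9·0.4500 + 0.75·0.5500) ≈ 0.4954
After 'alert': P(compromised) = 0.9·0.4954 / (0.9·0.4954 + 0.75·0.5046) ≈ 0.5409
After 'alert': P(compromised) = 0.9·0.5409 / (0.9·0.5409 + 0.75·0.4591) ≈ 0.5857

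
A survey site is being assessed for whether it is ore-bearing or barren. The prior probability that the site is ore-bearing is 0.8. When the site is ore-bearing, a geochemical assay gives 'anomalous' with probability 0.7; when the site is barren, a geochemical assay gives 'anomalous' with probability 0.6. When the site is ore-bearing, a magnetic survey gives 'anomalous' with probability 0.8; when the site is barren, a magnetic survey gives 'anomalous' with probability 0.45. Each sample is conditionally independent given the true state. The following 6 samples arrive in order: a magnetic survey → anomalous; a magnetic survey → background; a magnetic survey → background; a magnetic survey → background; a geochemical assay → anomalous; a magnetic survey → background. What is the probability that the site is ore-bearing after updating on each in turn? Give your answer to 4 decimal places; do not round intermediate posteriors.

0.1267

Apply Bayes' rule sequentially, carrying P(ore) forward.
After a magnetic survey='anomalous': P(ore) = 0.8·0.8000 / (0.8·0.8000 + 0.45·0.2000) ≈ 0.8767
After a magnetic survey='background': P(ore) = 0.2·0.8767 / (0.2·0.8767 + 0.55·0.1233) ≈ 0.7211
After a magnetic survey='background': P(ore) = 0.2·0.7211 / (0.2·0.7211 + 0.55·0.2789) ≈ 0.4846
After a magnetic survey='background': P(ore) = 0.2·0.4846 / (0.2·0.4846 + 0.55·0.5154) ≈ 0.2548
After a geochemical assay='anomalous': P(ore) = 0.7·0.2548 / (0.7·0.2548 + 0.6·0.7452) ≈ 0.2852
After a magnetic survey='background': P(ore) = 0.2·0.2852 / (0.2·0.2852 + 0.55·0.7148) ≈ 0.1267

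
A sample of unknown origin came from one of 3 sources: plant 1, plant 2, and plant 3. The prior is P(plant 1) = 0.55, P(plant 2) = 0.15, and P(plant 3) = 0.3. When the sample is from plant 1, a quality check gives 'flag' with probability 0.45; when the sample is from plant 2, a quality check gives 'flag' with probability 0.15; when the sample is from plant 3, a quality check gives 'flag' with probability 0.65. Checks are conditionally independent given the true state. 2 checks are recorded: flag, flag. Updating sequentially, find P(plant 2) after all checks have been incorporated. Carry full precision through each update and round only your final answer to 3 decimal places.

After 'flag': normaliser = 0.45·0.5500 + 0.15·0.1500 + 0.65·0.3000; P(plant 1) ≈ 0.5323, P(plant 2) ≈ 0.0484, P(plant 3) ≈ 0.4194
After 'flag': normaliser = 0.45·0.5323 + 0.15·0.0484 + 0.65·0.4194; P(plant 1) ≈ 0.4612, P(plant 2) ≈ 0.0140, P(plant 3) ≈ 0.5248

0.014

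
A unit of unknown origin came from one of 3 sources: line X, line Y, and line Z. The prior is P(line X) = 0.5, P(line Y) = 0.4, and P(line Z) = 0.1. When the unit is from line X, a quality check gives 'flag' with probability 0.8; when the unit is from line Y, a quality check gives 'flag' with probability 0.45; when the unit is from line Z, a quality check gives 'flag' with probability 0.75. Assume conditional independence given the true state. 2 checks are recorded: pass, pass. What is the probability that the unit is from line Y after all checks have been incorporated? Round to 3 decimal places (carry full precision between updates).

After 'pass': normaliser = 0.2·0.5000 + 0.55·0.4000 + 0.25·0.1000; P(line X) ≈ 0.2899, P(line Y) ≈ 0.6377, P(line Z) ≈ 0.0725
After 'pass': normaliser = 0.2·0.2899 + 0.55·0.6377 + 0.25·0.0725; P(line X) ≈ 0.1358, P(line Y) ≈ 0.8217, P(line Z) ≈ 0.0424

0.822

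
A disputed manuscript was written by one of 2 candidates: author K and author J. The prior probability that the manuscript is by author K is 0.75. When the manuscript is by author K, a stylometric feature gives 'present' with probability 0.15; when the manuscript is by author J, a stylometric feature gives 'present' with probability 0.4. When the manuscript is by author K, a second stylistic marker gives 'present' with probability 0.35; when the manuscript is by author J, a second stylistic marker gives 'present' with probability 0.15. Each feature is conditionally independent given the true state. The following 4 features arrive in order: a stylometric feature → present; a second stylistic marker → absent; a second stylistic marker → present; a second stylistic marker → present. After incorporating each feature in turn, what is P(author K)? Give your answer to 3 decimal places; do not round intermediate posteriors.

0.824

After a stylometric feature='present': P(author K) = 0.15·0.7500 / (0.15·0.7500 + 0.4·0.2500) ≈ 0.5294
After a second stylistic marker='absent': P(author K) = 0.65·0.5294 / (0.65·0.5294 + 0.85·0.4706) ≈ 0.4625
After a second stylistic marker='present': P(author K) = 0.35·0.4625 / (0.35·0.4625 + 0.15·0.5375) ≈ 0.6675
After a second stylistic marker='present': P(author K) = 0.35·0.6675 / (0.35·0.6675 + 0.15·0.3325) ≈ 0.8241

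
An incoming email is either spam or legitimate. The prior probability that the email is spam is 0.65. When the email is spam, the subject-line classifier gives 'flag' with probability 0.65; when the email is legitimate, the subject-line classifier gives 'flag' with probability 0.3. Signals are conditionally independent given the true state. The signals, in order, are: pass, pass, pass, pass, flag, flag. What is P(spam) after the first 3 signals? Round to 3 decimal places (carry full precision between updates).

0.188

Apply Bayes' rule sequentially, carrying P(spam) forward.
After 'pass': P(spam) = 0.35·0.6500 / (0.35·0.6500 + 0.7·0.3500) ≈ 0.4815
After 'pass': P(spam) = 0.35·0.4815 / (0.35·0.4815 + 0.7·0.5185) ≈ 0.3171
After 'pass': P(spam) = 0.35·0.3171 / (0.35·0.3171 + 0.7·0.6829) ≈ 0.1884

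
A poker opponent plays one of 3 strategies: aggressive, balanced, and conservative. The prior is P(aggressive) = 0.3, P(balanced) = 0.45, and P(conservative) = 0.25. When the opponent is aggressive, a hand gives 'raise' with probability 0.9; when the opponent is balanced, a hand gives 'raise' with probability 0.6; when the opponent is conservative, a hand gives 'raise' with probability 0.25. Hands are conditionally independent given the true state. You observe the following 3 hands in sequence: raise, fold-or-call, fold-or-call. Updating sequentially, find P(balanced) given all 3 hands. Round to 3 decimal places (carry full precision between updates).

0.533

Each posterior becomes the prior for the next update.
After 'raise': normaliser = 0.9·0.3000 + 0.6·0.4500 + 0.25·0.2500; P(aggressive) ≈ 0.4481, P(balanced) ≈ 0.4481, P(conservative) ≈ 0.1037
After 'fold-or-call': normaliser = 0.1·0.4481 + 0.4·0.4481 + 0.75·0.1037; P(aggressive) ≈ 0.1485, P(balanced) ≈ 0.5938, P(conservative) ≈ 0.2577
After 'fold-or-call': normaliser = 0.1·0.1485 + 0.4·0.5938 + 0.75·0.2577; P(aggressive) ≈ 0.0333, P(balanced) ≈ 0.5330, P(conservative) ≈ 0.4337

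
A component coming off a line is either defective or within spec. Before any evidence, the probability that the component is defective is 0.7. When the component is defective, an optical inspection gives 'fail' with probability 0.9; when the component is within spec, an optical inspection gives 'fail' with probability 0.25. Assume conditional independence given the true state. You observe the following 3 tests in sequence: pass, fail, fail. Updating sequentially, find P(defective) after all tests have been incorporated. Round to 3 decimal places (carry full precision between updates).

Each posterior becomes the prior for the next update.
After 'pass': P(defective) = 0.1·0.7000 / (0.1·0.7000 + 0.75·0.3000) ≈ 0.2373
After 'fail': P(defective) = 0.9·0.2373 / (0.9·0.2373 + 0.25·0.7627) ≈ 0.5283
After 'fail': P(defective) = 0.9·0.5283 / (0.9·0.5283 + 0.25·0.4717) ≈ 0.8013

0.801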